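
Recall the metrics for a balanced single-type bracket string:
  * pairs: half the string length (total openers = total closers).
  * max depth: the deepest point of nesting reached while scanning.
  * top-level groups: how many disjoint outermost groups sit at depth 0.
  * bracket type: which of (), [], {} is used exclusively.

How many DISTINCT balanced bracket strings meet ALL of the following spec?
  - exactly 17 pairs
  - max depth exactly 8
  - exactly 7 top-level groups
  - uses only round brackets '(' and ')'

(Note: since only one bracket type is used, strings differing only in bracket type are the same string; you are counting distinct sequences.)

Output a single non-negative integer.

Spec: pairs=17 depth=8 groups=7
Count(depth <= 8) = 2185267
Count(depth <= 7) = 2173353
Count(depth == 8) = 2185267 - 2173353 = 11914

Answer: 11914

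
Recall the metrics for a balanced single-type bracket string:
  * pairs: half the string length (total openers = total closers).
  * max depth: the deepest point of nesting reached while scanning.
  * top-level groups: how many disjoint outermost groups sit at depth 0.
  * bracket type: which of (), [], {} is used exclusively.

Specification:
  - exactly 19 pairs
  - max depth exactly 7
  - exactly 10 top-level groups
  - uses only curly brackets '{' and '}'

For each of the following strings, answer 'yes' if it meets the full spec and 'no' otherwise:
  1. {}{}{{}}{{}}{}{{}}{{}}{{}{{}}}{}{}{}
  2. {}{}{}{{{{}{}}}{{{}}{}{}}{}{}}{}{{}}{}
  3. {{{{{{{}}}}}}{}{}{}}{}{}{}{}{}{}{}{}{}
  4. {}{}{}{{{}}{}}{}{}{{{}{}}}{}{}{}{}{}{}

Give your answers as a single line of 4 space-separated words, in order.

Answer: no no yes no

Derivation:
String 1 '{}{}{{}}{{}}{}{{}}{{}}{{}{{}}}{}{}{}': depth seq [1 0 1 0 1 2 1 0 1 2 1 0 1 0 1 2 1 0 1 2 1 0 1 2 1 2 3 2 1 0 1 0 1 0 1 0]
  -> pairs=18 depth=3 groups=11 -> no
String 2 '{}{}{}{{{{}{}}}{{{}}{}{}}{}{}}{}{{}}{}': depth seq [1 0 1 0 1 0 1 2 3 4 3 4 3 2 1 2 3 4 3 2 3 2 3 2 1 2 1 2 1 0 1 0 1 2 1 0 1 0]
  -> pairs=19 depth=4 groups=7 -> no
String 3 '{{{{{{{}}}}}}{}{}{}}{}{}{}{}{}{}{}{}{}': depth seq [1 2 3 4 5 6 7 6 5 4 3 2 1 2 1 2 1 2 1 0 1 0 1 0 1 0 1 0 1 0 1 0 1 0 1 0 1 0]
  -> pairs=19 depth=7 groups=10 -> yes
String 4 '{}{}{}{{{}}{}}{}{}{{{}{}}}{}{}{}{}{}{}': depth seq [1 0 1 0 1 0 1 2 3 2 1 2 1 0 1 0 1 0 1 2 3 2 3 2 1 0 1 0 1 0 1 0 1 0 1 0 1 0]
  -> pairs=19 depth=3 groups=13 -> no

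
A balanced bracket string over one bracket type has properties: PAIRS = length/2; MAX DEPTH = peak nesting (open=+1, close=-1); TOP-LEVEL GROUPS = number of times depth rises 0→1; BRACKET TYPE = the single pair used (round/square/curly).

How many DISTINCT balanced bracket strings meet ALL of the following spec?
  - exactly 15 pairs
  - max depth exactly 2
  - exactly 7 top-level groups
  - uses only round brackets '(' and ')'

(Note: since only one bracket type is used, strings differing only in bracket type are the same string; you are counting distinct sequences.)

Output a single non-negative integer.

Spec: pairs=15 depth=2 groups=7
Count(depth <= 2) = 3003
Count(depth <= 1) = 0
Count(depth == 2) = 3003 - 0 = 3003

Answer: 3003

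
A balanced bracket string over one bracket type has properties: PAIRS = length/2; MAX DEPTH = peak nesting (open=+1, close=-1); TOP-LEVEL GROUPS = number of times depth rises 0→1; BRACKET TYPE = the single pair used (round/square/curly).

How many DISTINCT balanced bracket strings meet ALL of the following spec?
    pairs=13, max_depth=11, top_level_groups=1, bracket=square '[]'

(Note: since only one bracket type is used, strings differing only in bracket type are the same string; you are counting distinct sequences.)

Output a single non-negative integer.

Answer: 207

Derivation:
Spec: pairs=13 depth=11 groups=1
Count(depth <= 11) = 207990
Count(depth <= 10) = 207783
Count(depth == 11) = 207990 - 207783 = 207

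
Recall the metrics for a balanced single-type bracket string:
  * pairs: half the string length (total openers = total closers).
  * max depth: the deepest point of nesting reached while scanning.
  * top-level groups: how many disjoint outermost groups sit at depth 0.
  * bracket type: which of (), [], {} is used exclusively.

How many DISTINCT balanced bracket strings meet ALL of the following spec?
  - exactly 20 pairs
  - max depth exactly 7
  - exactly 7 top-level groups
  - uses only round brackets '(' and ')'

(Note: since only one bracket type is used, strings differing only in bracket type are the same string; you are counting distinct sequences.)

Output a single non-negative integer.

Answer: 8507534

Derivation:
Spec: pairs=20 depth=7 groups=7
Count(depth <= 7) = 117804960
Count(depth <= 6) = 109297426
Count(depth == 7) = 117804960 - 109297426 = 8507534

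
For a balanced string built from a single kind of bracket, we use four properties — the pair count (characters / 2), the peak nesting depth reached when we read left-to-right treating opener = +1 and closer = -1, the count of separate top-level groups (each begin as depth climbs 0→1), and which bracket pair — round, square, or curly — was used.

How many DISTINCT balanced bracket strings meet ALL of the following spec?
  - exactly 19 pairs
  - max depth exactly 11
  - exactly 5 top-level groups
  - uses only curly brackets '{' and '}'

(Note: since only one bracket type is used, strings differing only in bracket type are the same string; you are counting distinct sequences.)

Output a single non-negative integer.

Spec: pairs=19 depth=11 groups=5
Count(depth <= 11) = 124042000
Count(depth <= 10) = 123929320
Count(depth == 11) = 124042000 - 123929320 = 112680

Answer: 112680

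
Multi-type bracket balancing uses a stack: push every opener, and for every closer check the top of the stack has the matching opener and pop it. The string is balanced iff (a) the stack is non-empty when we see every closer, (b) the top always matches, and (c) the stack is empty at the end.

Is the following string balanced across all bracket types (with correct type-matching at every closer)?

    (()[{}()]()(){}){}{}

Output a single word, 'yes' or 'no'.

pos 0: push '('; stack = (
pos 1: push '('; stack = ((
pos 2: ')' matches '('; pop; stack = (
pos 3: push '['; stack = ([
pos 4: push '{'; stack = ([{
pos 5: '}' matches '{'; pop; stack = ([
pos 6: push '('; stack = ([(
pos 7: ')' matches '('; pop; stack = ([
pos 8: ']' matches '['; pop; stack = (
pos 9: push '('; stack = ((
pos 10: ')' matches '('; pop; stack = (
pos 11: push '('; stack = ((
pos 12: ')' matches '('; pop; stack = (
pos 13: push '{'; stack = ({
pos 14: '}' matches '{'; pop; stack = (
pos 15: ')' matches '('; pop; stack = (empty)
pos 16: push '{'; stack = {
pos 17: '}' matches '{'; pop; stack = (empty)
pos 18: push '{'; stack = {
pos 19: '}' matches '{'; pop; stack = (empty)
end: stack empty → VALID
Verdict: properly nested → yes

Answer: yes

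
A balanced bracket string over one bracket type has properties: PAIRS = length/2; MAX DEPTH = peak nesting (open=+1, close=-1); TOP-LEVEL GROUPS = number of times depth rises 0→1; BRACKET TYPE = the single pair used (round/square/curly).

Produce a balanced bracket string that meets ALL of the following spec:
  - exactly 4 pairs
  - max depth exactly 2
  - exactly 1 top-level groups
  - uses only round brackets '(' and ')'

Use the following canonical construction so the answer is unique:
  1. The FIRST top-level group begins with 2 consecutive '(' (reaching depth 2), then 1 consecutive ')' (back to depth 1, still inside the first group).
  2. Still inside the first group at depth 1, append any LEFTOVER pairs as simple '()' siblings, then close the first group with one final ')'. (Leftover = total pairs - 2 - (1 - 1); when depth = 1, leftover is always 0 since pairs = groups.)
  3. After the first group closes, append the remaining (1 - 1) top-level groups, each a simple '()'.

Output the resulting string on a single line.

Answer: (()()())

Derivation:
Spec: pairs=4 depth=2 groups=1
Leftover pairs = 4 - 2 - (1-1) = 2
First group: deep chain of depth 2 + 2 sibling pairs
Remaining 0 groups: simple '()' each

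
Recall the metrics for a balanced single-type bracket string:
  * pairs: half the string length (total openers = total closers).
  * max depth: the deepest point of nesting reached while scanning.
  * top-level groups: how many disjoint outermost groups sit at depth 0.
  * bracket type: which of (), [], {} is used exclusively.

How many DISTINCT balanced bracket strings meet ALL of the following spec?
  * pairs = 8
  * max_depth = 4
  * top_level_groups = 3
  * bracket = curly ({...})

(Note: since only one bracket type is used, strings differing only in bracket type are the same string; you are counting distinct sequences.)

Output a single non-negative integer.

Answer: 99

Derivation:
Spec: pairs=8 depth=4 groups=3
Count(depth <= 4) = 267
Count(depth <= 3) = 168
Count(depth == 4) = 267 - 168 = 99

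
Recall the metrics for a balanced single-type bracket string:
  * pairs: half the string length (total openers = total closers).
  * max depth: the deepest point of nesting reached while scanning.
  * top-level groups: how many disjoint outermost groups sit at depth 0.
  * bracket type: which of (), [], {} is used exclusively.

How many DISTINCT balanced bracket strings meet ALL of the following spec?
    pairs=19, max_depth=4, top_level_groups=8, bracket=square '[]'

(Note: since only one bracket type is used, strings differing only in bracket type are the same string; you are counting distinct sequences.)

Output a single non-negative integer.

Answer: 5921000

Derivation:
Spec: pairs=19 depth=4 groups=8
Count(depth <= 4) = 8799144
Count(depth <= 3) = 2878144
Count(depth == 4) = 8799144 - 2878144 = 5921000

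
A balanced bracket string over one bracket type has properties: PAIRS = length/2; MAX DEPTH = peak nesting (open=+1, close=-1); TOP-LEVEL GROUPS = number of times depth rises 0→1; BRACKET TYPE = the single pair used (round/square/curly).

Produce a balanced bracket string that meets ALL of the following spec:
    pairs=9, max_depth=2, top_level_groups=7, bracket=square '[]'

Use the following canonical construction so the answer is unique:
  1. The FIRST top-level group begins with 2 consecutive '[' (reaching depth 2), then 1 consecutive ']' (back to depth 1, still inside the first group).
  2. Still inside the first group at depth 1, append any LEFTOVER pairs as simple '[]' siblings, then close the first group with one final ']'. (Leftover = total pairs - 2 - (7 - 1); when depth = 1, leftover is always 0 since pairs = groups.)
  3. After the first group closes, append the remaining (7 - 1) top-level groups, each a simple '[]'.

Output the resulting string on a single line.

Spec: pairs=9 depth=2 groups=7
Leftover pairs = 9 - 2 - (7-1) = 1
First group: deep chain of depth 2 + 1 sibling pairs
Remaining 6 groups: simple '[]' each

Answer: [[][]][][][][][][]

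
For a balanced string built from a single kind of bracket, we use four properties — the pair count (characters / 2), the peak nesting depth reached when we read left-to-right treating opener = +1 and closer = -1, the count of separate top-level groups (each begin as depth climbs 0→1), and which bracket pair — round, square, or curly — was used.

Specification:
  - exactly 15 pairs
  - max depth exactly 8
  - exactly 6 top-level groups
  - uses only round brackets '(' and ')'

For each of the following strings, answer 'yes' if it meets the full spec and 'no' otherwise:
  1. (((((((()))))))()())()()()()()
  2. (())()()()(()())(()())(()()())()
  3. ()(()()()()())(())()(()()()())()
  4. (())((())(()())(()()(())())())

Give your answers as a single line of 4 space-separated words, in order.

String 1 '(((((((()))))))()())()()()()()': depth seq [1 2 3 4 5 6 7 8 7 6 5 4 3 2 1 2 1 2 1 0 1 0 1 0 1 0 1 0 1 0]
  -> pairs=15 depth=8 groups=6 -> yes
String 2 '(())()()()(()())(()())(()()())()': depth seq [1 2 1 0 1 0 1 0 1 0 1 2 1 2 1 0 1 2 1 2 1 0 1 2 1 2 1 2 1 0 1 0]
  -> pairs=16 depth=2 groups=8 -> no
String 3 '()(()()()()())(())()(()()()())()': depth seq [1 0 1 2 1 2 1 2 1 2 1 2 1 0 1 2 1 0 1 0 1 2 1 2 1 2 1 2 1 0 1 0]
  -> pairs=16 depth=2 groups=6 -> no
String 4 '(())((())(()())(()()(())())())': depth seq [1 2 1 0 1 2 3 2 1 2 3 2 3 2 1 2 3 2 3 2 3 4 3 2 3 2 1 2 1 0]
  -> pairs=15 depth=4 groups=2 -> no

Answer: yes no no no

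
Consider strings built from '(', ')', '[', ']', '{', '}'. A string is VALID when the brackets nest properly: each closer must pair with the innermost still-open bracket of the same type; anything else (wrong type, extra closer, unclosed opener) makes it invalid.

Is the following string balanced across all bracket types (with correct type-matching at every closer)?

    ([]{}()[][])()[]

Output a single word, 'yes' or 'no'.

Answer: yes

Derivation:
pos 0: push '('; stack = (
pos 1: push '['; stack = ([
pos 2: ']' matches '['; pop; stack = (
pos 3: push '{'; stack = ({
pos 4: '}' matches '{'; pop; stack = (
pos 5: push '('; stack = ((
pos 6: ')' matches '('; pop; stack = (
pos 7: push '['; stack = ([
pos 8: ']' matches '['; pop; stack = (
pos 9: push '['; stack = ([
pos 10: ']' matches '['; pop; stack = (
pos 11: ')' matches '('; pop; stack = (empty)
pos 12: push '('; stack = (
pos 13: ')' matches '('; pop; stack = (empty)
pos 14: push '['; stack = [
pos 15: ']' matches '['; pop; stack = (empty)
end: stack empty → VALID
Verdict: properly nested → yes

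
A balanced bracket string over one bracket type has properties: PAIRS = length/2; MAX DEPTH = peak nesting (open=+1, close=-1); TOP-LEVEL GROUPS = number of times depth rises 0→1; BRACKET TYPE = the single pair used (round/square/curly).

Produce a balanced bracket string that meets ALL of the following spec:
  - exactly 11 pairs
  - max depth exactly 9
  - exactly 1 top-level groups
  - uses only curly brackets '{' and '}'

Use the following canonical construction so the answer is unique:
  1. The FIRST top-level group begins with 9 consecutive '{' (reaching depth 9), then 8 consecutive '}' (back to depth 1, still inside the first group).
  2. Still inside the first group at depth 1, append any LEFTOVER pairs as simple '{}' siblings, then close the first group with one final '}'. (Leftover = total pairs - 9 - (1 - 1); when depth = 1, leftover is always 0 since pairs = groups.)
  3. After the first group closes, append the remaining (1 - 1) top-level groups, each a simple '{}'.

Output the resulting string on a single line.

Spec: pairs=11 depth=9 groups=1
Leftover pairs = 11 - 9 - (1-1) = 2
First group: deep chain of depth 9 + 2 sibling pairs
Remaining 0 groups: simple '{}' each

Answer: {{{{{{{{{}}}}}}}}{}{}}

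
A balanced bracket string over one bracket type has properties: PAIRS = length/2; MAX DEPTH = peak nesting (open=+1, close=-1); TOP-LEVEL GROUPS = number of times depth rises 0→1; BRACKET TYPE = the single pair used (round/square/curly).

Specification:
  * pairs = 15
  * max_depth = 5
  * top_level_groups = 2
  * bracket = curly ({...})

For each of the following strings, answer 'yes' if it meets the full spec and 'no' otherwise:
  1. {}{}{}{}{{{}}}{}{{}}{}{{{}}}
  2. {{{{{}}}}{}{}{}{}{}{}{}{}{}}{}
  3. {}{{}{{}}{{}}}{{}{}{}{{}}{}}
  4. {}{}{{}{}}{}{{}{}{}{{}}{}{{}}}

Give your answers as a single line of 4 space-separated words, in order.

String 1 '{}{}{}{}{{{}}}{}{{}}{}{{{}}}': depth seq [1 0 1 0 1 0 1 0 1 2 3 2 1 0 1 0 1 2 1 0 1 0 1 2 3 2 1 0]
  -> pairs=14 depth=3 groups=9 -> no
String 2 '{{{{{}}}}{}{}{}{}{}{}{}{}{}}{}': depth seq [1 2 3 4 5 4 3 2 1 2 1 2 1 2 1 2 1 2 1 2 1 2 1 2 1 2 1 0 1 0]
  -> pairs=15 depth=5 groups=2 -> yes
String 3 '{}{{}{{}}{{}}}{{}{}{}{{}}{}}': depth seq [1 0 1 2 1 2 3 2 1 2 3 2 1 0 1 2 1 2 1 2 1 2 3 2 1 2 1 0]
  -> pairs=14 depth=3 groups=3 -> no
String 4 '{}{}{{}{}}{}{{}{}{}{{}}{}{{}}}': depth seq [1 0 1 0 1 2 1 2 1 0 1 0 1 2 1 2 1 2 1 2 3 2 1 2 1 2 3 2 1 0]
  -> pairs=15 depth=3 groups=5 -> no

Answer: no yes no no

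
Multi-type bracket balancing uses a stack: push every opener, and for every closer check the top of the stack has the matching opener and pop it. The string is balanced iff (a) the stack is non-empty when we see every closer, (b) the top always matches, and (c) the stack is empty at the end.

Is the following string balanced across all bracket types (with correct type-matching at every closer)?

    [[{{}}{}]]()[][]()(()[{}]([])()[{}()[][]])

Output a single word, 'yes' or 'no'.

Answer: yes

Derivation:
pos 0: push '['; stack = [
pos 1: push '['; stack = [[
pos 2: push '{'; stack = [[{
pos 3: push '{'; stack = [[{{
pos 4: '}' matches '{'; pop; stack = [[{
pos 5: '}' matches '{'; pop; stack = [[
pos 6: push '{'; stack = [[{
pos 7: '}' matches '{'; pop; stack = [[
pos 8: ']' matches '['; pop; stack = [
pos 9: ']' matches '['; pop; stack = (empty)
pos 10: push '('; stack = (
pos 11: ')' matches '('; pop; stack = (empty)
pos 12: push '['; stack = [
pos 13: ']' matches '['; pop; stack = (empty)
pos 14: push '['; stack = [
pos 15: ']' matches '['; pop; stack = (empty)
pos 16: push '('; stack = (
pos 17: ')' matches '('; pop; stack = (empty)
pos 18: push '('; stack = (
pos 19: push '('; stack = ((
pos 20: ')' matches '('; pop; stack = (
pos 21: push '['; stack = ([
pos 22: push '{'; stack = ([{
pos 23: '}' matches '{'; pop; stack = ([
pos 24: ']' matches '['; pop; stack = (
pos 25: push '('; stack = ((
pos 26: push '['; stack = (([
pos 27: ']' matches '['; pop; stack = ((
pos 28: ')' matches '('; pop; stack = (
pos 29: push '('; stack = ((
pos 30: ')' matches '('; pop; stack = (
pos 31: push '['; stack = ([
pos 32: push '{'; stack = ([{
pos 33: '}' matches '{'; pop; stack = ([
pos 34: push '('; stack = ([(
pos 35: ')' matches '('; pop; stack = ([
pos 36: push '['; stack = ([[
pos 37: ']' matches '['; pop; stack = ([
pos 38: push '['; stack = ([[
pos 39: ']' matches '['; pop; stack = ([
pos 40: ']' matches '['; pop; stack = (
pos 41: ')' matches '('; pop; stack = (empty)
end: stack empty → VALID
Verdict: properly nested → yes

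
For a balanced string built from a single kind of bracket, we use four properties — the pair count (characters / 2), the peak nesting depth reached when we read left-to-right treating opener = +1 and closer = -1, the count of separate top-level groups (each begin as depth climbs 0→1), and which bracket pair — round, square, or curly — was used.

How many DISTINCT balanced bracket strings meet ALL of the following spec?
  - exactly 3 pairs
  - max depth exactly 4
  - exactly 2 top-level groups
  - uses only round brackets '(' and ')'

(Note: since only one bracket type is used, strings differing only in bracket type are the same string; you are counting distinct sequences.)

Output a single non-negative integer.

Spec: pairs=3 depth=4 groups=2
Count(depth <= 4) = 2
Count(depth <= 3) = 2
Count(depth == 4) = 2 - 2 = 0

Answer: 0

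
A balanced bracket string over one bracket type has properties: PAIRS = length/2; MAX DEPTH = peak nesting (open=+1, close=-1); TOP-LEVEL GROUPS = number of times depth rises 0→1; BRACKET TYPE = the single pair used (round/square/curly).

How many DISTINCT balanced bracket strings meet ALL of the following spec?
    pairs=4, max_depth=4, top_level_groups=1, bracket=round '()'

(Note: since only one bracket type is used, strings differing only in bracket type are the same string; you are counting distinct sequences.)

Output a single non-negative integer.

Answer: 1

Derivation:
Spec: pairs=4 depth=4 groups=1
Count(depth <= 4) = 5
Count(depth <= 3) = 4
Count(depth == 4) = 5 - 4 = 1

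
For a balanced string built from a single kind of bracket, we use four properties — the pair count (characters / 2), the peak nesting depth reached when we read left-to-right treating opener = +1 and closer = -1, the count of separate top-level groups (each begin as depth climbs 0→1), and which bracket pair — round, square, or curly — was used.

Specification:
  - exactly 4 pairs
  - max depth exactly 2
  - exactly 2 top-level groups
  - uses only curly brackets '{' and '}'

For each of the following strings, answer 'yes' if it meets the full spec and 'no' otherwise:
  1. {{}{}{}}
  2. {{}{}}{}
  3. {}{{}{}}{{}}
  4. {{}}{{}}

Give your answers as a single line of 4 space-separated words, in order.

Answer: no yes no yes

Derivation:
String 1 '{{}{}{}}': depth seq [1 2 1 2 1 2 1 0]
  -> pairs=4 depth=2 groups=1 -> no
String 2 '{{}{}}{}': depth seq [1 2 1 2 1 0 1 0]
  -> pairs=4 depth=2 groups=2 -> yes
String 3 '{}{{}{}}{{}}': depth seq [1 0 1 2 1 2 1 0 1 2 1 0]
  -> pairs=6 depth=2 groups=3 -> no
String 4 '{{}}{{}}': depth seq [1 2 1 0 1 2 1 0]
  -> pairs=4 depth=2 groups=2 -> yes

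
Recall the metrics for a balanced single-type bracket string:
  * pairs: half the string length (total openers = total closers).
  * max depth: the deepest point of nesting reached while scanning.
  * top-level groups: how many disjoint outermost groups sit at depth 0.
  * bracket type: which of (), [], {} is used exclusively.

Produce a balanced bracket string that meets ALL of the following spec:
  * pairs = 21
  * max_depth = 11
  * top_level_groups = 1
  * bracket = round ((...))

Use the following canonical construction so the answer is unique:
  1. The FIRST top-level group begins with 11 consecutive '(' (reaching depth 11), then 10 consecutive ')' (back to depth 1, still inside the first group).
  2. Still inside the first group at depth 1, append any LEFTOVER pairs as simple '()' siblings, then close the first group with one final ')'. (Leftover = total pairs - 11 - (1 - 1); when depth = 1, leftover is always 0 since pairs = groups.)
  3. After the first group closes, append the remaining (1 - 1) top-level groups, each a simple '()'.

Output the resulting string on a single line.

Answer: ((((((((((())))))))))()()()()()()()()()())

Derivation:
Spec: pairs=21 depth=11 groups=1
Leftover pairs = 21 - 11 - (1-1) = 10
First group: deep chain of depth 11 + 10 sibling pairs
Remaining 0 groups: simple '()' each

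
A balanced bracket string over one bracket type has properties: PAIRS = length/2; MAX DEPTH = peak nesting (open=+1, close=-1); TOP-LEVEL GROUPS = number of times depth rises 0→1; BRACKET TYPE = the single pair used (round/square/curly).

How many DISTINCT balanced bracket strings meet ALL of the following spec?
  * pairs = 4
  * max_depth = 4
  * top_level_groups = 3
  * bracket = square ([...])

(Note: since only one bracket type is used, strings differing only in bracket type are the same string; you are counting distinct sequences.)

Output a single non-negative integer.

Answer: 0

Derivation:
Spec: pairs=4 depth=4 groups=3
Count(depth <= 4) = 3
Count(depth <= 3) = 3
Count(depth == 4) = 3 - 3 = 0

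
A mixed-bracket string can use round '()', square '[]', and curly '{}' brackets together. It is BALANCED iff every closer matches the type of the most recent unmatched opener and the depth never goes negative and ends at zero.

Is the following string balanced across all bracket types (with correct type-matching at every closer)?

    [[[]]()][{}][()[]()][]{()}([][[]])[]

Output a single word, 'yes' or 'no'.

pos 0: push '['; stack = [
pos 1: push '['; stack = [[
pos 2: push '['; stack = [[[
pos 3: ']' matches '['; pop; stack = [[
pos 4: ']' matches '['; pop; stack = [
pos 5: push '('; stack = [(
pos 6: ')' matches '('; pop; stack = [
pos 7: ']' matches '['; pop; stack = (empty)
pos 8: push '['; stack = [
pos 9: push '{'; stack = [{
pos 10: '}' matches '{'; pop; stack = [
pos 11: ']' matches '['; pop; stack = (empty)
pos 12: push '['; stack = [
pos 13: push '('; stack = [(
pos 14: ')' matches '('; pop; stack = [
pos 15: push '['; stack = [[
pos 16: ']' matches '['; pop; stack = [
pos 17: push '('; stack = [(
pos 18: ')' matches '('; pop; stack = [
pos 19: ']' matches '['; pop; stack = (empty)
pos 20: push '['; stack = [
pos 21: ']' matches '['; pop; stack = (empty)
pos 22: push '{'; stack = {
pos 23: push '('; stack = {(
pos 24: ')' matches '('; pop; stack = {
pos 25: '}' matches '{'; pop; stack = (empty)
pos 26: push '('; stack = (
pos 27: push '['; stack = ([
pos 28: ']' matches '['; pop; stack = (
pos 29: push '['; stack = ([
pos 30: push '['; stack = ([[
pos 31: ']' matches '['; pop; stack = ([
pos 32: ']' matches '['; pop; stack = (
pos 33: ')' matches '('; pop; stack = (empty)
pos 34: push '['; stack = [
pos 35: ']' matches '['; pop; stack = (empty)
end: stack empty → VALID
Verdict: properly nested → yes

Answer: yes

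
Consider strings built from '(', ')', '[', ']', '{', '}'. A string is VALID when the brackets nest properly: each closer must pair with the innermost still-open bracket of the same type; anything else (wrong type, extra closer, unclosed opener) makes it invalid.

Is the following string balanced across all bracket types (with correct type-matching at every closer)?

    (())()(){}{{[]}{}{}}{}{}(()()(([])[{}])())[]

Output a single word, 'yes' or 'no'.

pos 0: push '('; stack = (
pos 1: push '('; stack = ((
pos 2: ')' matches '('; pop; stack = (
pos 3: ')' matches '('; pop; stack = (empty)
pos 4: push '('; stack = (
pos 5: ')' matches '('; pop; stack = (empty)
pos 6: push '('; stack = (
pos 7: ')' matches '('; pop; stack = (empty)
pos 8: push '{'; stack = {
pos 9: '}' matches '{'; pop; stack = (empty)
pos 10: push '{'; stack = {
pos 11: push '{'; stack = {{
pos 12: push '['; stack = {{[
pos 13: ']' matches '['; pop; stack = {{
pos 14: '}' matches '{'; pop; stack = {
pos 15: push '{'; stack = {{
pos 16: '}' matches '{'; pop; stack = {
pos 17: push '{'; stack = {{
pos 18: '}' matches '{'; pop; stack = {
pos 19: '}' matches '{'; pop; stack = (empty)
pos 20: push '{'; stack = {
pos 21: '}' matches '{'; pop; stack = (empty)
pos 22: push '{'; stack = {
pos 23: '}' matches '{'; pop; stack = (empty)
pos 24: push '('; stack = (
pos 25: push '('; stack = ((
pos 26: ')' matches '('; pop; stack = (
pos 27: push '('; stack = ((
pos 28: ')' matches '('; pop; stack = (
pos 29: push '('; stack = ((
pos 30: push '('; stack = (((
pos 31: push '['; stack = ((([
pos 32: ']' matches '['; pop; stack = (((
pos 33: ')' matches '('; pop; stack = ((
pos 34: push '['; stack = (([
pos 35: push '{'; stack = (([{
pos 36: '}' matches '{'; pop; stack = (([
pos 37: ']' matches '['; pop; stack = ((
pos 38: ')' matches '('; pop; stack = (
pos 39: push '('; stack = ((
pos 40: ')' matches '('; pop; stack = (
pos 41: ')' matches '('; pop; stack = (empty)
pos 42: push '['; stack = [
pos 43: ']' matches '['; pop; stack = (empty)
end: stack empty → VALID
Verdict: properly nested → yes

Answer: yes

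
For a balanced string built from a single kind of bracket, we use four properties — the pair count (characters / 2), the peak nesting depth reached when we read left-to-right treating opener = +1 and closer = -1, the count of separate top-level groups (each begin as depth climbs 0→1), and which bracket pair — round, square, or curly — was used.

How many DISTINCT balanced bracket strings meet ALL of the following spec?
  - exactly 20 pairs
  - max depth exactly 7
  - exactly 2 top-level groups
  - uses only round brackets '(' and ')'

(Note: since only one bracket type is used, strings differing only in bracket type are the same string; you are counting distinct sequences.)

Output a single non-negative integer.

Answer: 415634098

Derivation:
Spec: pairs=20 depth=7 groups=2
Count(depth <= 7) = 1201823936
Count(depth <= 6) = 786189838
Count(depth == 7) = 1201823936 - 786189838 = 415634098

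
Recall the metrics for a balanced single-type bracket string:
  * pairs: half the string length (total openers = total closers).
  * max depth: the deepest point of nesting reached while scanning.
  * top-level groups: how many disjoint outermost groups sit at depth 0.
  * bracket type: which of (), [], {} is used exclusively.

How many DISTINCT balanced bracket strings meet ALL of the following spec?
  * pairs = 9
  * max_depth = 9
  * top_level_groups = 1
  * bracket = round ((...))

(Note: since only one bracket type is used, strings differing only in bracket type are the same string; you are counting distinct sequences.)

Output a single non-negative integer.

Spec: pairs=9 depth=9 groups=1
Count(depth <= 9) = 1430
Count(depth <= 8) = 1429
Count(depth == 9) = 1430 - 1429 = 1

Answer: 1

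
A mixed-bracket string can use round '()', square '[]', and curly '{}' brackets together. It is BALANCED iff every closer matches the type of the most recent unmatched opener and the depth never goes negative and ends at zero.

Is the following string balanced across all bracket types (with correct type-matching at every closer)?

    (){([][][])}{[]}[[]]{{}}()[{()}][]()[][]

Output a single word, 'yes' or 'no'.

pos 0: push '('; stack = (
pos 1: ')' matches '('; pop; stack = (empty)
pos 2: push '{'; stack = {
pos 3: push '('; stack = {(
pos 4: push '['; stack = {([
pos 5: ']' matches '['; pop; stack = {(
pos 6: push '['; stack = {([
pos 7: ']' matches '['; pop; stack = {(
pos 8: push '['; stack = {([
pos 9: ']' matches '['; pop; stack = {(
pos 10: ')' matches '('; pop; stack = {
pos 11: '}' matches '{'; pop; stack = (empty)
pos 12: push '{'; stack = {
pos 13: push '['; stack = {[
pos 14: ']' matches '['; pop; stack = {
pos 15: '}' matches '{'; pop; stack = (empty)
pos 16: push '['; stack = [
pos 17: push '['; stack = [[
pos 18: ']' matches '['; pop; stack = [
pos 19: ']' matches '['; pop; stack = (empty)
pos 20: push '{'; stack = {
pos 21: push '{'; stack = {{
pos 22: '}' matches '{'; pop; stack = {
pos 23: '}' matches '{'; pop; stack = (empty)
pos 24: push '('; stack = (
pos 25: ')' matches '('; pop; stack = (empty)
pos 26: push '['; stack = [
pos 27: push '{'; stack = [{
pos 28: push '('; stack = [{(
pos 29: ')' matches '('; pop; stack = [{
pos 30: '}' matches '{'; pop; stack = [
pos 31: ']' matches '['; pop; stack = (empty)
pos 32: push '['; stack = [
pos 33: ']' matches '['; pop; stack = (empty)
pos 34: push '('; stack = (
pos 35: ')' matches '('; pop; stack = (empty)
pos 36: push '['; stack = [
pos 37: ']' matches '['; pop; stack = (empty)
pos 38: push '['; stack = [
pos 39: ']' matches '['; pop; stack = (empty)
end: stack empty → VALID
Verdict: properly nested → yes

Answer: yes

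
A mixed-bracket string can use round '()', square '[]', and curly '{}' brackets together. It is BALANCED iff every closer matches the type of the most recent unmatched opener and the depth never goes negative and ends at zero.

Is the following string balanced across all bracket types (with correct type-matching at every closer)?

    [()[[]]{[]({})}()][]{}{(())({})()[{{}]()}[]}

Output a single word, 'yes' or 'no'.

Answer: no

Derivation:
pos 0: push '['; stack = [
pos 1: push '('; stack = [(
pos 2: ')' matches '('; pop; stack = [
pos 3: push '['; stack = [[
pos 4: push '['; stack = [[[
pos 5: ']' matches '['; pop; stack = [[
pos 6: ']' matches '['; pop; stack = [
pos 7: push '{'; stack = [{
pos 8: push '['; stack = [{[
pos 9: ']' matches '['; pop; stack = [{
pos 10: push '('; stack = [{(
pos 11: push '{'; stack = [{({
pos 12: '}' matches '{'; pop; stack = [{(
pos 13: ')' matches '('; pop; stack = [{
pos 14: '}' matches '{'; pop; stack = [
pos 15: push '('; stack = [(
pos 16: ')' matches '('; pop; stack = [
pos 17: ']' matches '['; pop; stack = (empty)
pos 18: push '['; stack = [
pos 19: ']' matches '['; pop; stack = (empty)
pos 20: push '{'; stack = {
pos 21: '}' matches '{'; pop; stack = (empty)
pos 22: push '{'; stack = {
pos 23: push '('; stack = {(
pos 24: push '('; stack = {((
pos 25: ')' matches '('; pop; stack = {(
pos 26: ')' matches '('; pop; stack = {
pos 27: push '('; stack = {(
pos 28: push '{'; stack = {({
pos 29: '}' matches '{'; pop; stack = {(
pos 30: ')' matches '('; pop; stack = {
pos 31: push '('; stack = {(
pos 32: ')' matches '('; pop; stack = {
pos 33: push '['; stack = {[
pos 34: push '{'; stack = {[{
pos 35: push '{'; stack = {[{{
pos 36: '}' matches '{'; pop; stack = {[{
pos 37: saw closer ']' but top of stack is '{' (expected '}') → INVALID
Verdict: type mismatch at position 37: ']' closes '{' → no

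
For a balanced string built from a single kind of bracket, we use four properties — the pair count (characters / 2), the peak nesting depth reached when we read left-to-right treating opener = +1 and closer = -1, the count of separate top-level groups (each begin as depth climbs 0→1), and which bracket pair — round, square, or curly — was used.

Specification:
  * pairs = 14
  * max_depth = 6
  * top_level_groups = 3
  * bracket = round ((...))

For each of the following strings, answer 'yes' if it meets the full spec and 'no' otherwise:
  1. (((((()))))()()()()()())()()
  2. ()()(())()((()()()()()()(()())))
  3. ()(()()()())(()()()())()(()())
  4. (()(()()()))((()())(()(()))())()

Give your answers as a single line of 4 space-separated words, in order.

Answer: yes no no no

Derivation:
String 1 '(((((()))))()()()()()())()()': depth seq [1 2 3 4 5 6 5 4 3 2 1 2 1 2 1 2 1 2 1 2 1 2 1 0 1 0 1 0]
  -> pairs=14 depth=6 groups=3 -> yes
String 2 '()()(())()((()()()()()()(()())))': depth seq [1 0 1 0 1 2 1 0 1 0 1 2 3 2 3 2 3 2 3 2 3 2 3 2 3 4 3 4 3 2 1 0]
  -> pairs=16 depth=4 groups=5 -> no
String 3 '()(()()()())(()()()())()(()())': depth seq [1 0 1 2 1 2 1 2 1 2 1 0 1 2 1 2 1 2 1 2 1 0 1 0 1 2 1 2 1 0]
  -> pairs=15 depth=2 groups=5 -> no
String 4 '(()(()()()))((()())(()(()))())()': depth seq [1 2 1 2 3 2 3 2 3 2 1 0 1 2 3 2 3 2 1 2 3 2 3 4 3 2 1 2 1 0 1 0]
  -> pairs=16 depth=4 groups=3 -> no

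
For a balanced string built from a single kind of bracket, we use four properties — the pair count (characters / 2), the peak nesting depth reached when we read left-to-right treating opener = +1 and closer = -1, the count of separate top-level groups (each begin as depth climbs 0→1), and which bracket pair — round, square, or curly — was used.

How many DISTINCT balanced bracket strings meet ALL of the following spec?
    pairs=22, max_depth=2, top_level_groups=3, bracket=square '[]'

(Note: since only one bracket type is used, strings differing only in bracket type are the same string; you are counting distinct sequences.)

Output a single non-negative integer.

Spec: pairs=22 depth=2 groups=3
Count(depth <= 2) = 210
Count(depth <= 1) = 0
Count(depth == 2) = 210 - 0 = 210

Answer: 210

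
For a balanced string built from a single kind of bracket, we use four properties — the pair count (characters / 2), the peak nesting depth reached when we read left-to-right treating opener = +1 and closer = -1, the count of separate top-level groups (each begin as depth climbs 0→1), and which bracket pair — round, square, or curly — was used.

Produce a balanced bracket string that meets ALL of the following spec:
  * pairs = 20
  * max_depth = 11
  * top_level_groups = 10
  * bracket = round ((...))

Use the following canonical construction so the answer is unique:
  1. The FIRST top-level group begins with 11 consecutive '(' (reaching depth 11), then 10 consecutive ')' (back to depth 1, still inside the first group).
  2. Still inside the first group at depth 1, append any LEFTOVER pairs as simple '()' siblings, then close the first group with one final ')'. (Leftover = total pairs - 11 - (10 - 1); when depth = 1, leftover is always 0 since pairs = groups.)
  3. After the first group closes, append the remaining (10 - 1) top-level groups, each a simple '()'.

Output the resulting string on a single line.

Spec: pairs=20 depth=11 groups=10
Leftover pairs = 20 - 11 - (10-1) = 0
First group: deep chain of depth 11 + 0 sibling pairs
Remaining 9 groups: simple '()' each

Answer: ((((((((((()))))))))))()()()()()()()()()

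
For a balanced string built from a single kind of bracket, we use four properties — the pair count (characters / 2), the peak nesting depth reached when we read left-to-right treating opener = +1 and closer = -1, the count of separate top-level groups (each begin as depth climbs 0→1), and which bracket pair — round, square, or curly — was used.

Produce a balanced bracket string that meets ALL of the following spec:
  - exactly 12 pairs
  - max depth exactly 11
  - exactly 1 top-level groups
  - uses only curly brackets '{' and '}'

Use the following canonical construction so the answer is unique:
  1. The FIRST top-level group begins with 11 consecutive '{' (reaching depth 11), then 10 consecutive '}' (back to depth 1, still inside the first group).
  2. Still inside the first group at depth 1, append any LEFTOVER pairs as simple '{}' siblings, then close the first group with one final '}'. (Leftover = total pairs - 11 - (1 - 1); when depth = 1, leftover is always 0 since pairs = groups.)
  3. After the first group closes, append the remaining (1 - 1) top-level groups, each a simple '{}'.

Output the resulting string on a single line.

Spec: pairs=12 depth=11 groups=1
Leftover pairs = 12 - 11 - (1-1) = 1
First group: deep chain of depth 11 + 1 sibling pairs
Remaining 0 groups: simple '{}' each

Answer: {{{{{{{{{{{}}}}}}}}}}{}}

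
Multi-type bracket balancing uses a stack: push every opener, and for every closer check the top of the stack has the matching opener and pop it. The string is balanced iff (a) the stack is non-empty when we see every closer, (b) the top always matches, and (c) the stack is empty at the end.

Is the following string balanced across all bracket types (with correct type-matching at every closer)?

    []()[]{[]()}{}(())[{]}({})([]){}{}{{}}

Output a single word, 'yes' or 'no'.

Answer: no

Derivation:
pos 0: push '['; stack = [
pos 1: ']' matches '['; pop; stack = (empty)
pos 2: push '('; stack = (
pos 3: ')' matches '('; pop; stack = (empty)
pos 4: push '['; stack = [
pos 5: ']' matches '['; pop; stack = (empty)
pos 6: push '{'; stack = {
pos 7: push '['; stack = {[
pos 8: ']' matches '['; pop; stack = {
pos 9: push '('; stack = {(
pos 10: ')' matches '('; pop; stack = {
pos 11: '}' matches '{'; pop; stack = (empty)
pos 12: push '{'; stack = {
pos 13: '}' matches '{'; pop; stack = (empty)
pos 14: push '('; stack = (
pos 15: push '('; stack = ((
pos 16: ')' matches '('; pop; stack = (
pos 17: ')' matches '('; pop; stack = (empty)
pos 18: push '['; stack = [
pos 19: push '{'; stack = [{
pos 20: saw closer ']' but top of stack is '{' (expected '}') → INVALID
Verdict: type mismatch at position 20: ']' closes '{' → no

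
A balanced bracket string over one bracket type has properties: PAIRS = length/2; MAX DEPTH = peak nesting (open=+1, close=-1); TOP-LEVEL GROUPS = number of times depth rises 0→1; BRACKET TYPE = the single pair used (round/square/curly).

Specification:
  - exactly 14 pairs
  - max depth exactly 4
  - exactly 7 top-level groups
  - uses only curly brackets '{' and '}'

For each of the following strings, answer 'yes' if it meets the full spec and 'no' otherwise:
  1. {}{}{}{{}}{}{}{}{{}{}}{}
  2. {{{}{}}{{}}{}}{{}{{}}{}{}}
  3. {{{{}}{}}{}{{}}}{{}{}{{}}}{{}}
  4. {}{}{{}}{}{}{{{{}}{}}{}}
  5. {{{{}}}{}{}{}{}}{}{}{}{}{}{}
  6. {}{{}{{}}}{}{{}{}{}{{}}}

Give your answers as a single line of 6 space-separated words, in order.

Answer: no no no no yes no

Derivation:
String 1 '{}{}{}{{}}{}{}{}{{}{}}{}': depth seq [1 0 1 0 1 0 1 2 1 0 1 0 1 0 1 0 1 2 1 2 1 0 1 0]
  -> pairs=12 depth=2 groups=9 -> no
String 2 '{{{}{}}{{}}{}}{{}{{}}{}{}}': depth seq [1 2 3 2 3 2 1 2 3 2 1 2 1 0 1 2 1 2 3 2 1 2 1 2 1 0]
  -> pairs=13 depth=3 groups=2 -> no
String 3 '{{{{}}{}}{}{{}}}{{}{}{{}}}{{}}': depth seq [1 2 3 4 3 2 3 2 1 2 1 2 3 2 1 0 1 2 1 2 1 2 3 2 1 0 1 2 1 0]
  -> pairs=15 depth=4 groups=3 -> no
String 4 '{}{}{{}}{}{}{{{{}}{}}{}}': depth seq [1 0 1 0 1 2 1 0 1 0 1 0 1 2 3 4 3 2 3 2 1 2 1 0]
  -> pairs=12 depth=4 groups=6 -> no
String 5 '{{{{}}}{}{}{}{}}{}{}{}{}{}{}': depth seq [1 2 3 4 3 2 1 2 1 2 1 2 1 2 1 0 1 0 1 0 1 0 1 0 1 0 1 0]
  -> pairs=14 depth=4 groups=7 -> yes
String 6 '{}{{}{{}}}{}{{}{}{}{{}}}': depth seq [1 0 1 2 1 2 3 2 1 0 1 0 1 2 1 2 1 2 1 2 3 2 1 0]
  -> pairs=12 depth=3 groups=4 -> no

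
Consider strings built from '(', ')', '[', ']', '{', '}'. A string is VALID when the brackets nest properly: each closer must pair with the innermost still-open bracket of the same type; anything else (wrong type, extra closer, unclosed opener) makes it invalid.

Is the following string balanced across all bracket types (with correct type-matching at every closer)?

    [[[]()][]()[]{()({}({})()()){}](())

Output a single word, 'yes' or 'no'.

pos 0: push '['; stack = [
pos 1: push '['; stack = [[
pos 2: push '['; stack = [[[
pos 3: ']' matches '['; pop; stack = [[
pos 4: push '('; stack = [[(
pos 5: ')' matches '('; pop; stack = [[
pos 6: ']' matches '['; pop; stack = [
pos 7: push '['; stack = [[
pos 8: ']' matches '['; pop; stack = [
pos 9: push '('; stack = [(
pos 10: ')' matches '('; pop; stack = [
pos 11: push '['; stack = [[
pos 12: ']' matches '['; pop; stack = [
pos 13: push '{'; stack = [{
pos 14: push '('; stack = [{(
pos 15: ')' matches '('; pop; stack = [{
pos 16: push '('; stack = [{(
pos 17: push '{'; stack = [{({
pos 18: '}' matches '{'; pop; stack = [{(
pos 19: push '('; stack = [{((
pos 20: push '{'; stack = [{(({
pos 21: '}' matches '{'; pop; stack = [{((
pos 22: ')' matches '('; pop; stack = [{(
pos 23: push '('; stack = [{((
pos 24: ')' matches '('; pop; stack = [{(
pos 25: push '('; stack = [{((
pos 26: ')' matches '('; pop; stack = [{(
pos 27: ')' matches '('; pop; stack = [{
pos 28: push '{'; stack = [{{
pos 29: '}' matches '{'; pop; stack = [{
pos 30: saw closer ']' but top of stack is '{' (expected '}') → INVALID
Verdict: type mismatch at position 30: ']' closes '{' → no

Answer: no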